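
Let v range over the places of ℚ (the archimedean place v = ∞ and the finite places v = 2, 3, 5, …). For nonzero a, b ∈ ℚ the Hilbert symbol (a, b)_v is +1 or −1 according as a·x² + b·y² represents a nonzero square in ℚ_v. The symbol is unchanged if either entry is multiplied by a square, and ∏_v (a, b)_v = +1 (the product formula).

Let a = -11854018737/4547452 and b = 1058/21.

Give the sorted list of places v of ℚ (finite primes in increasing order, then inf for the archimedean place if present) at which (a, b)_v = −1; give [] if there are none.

Mod squares: a ≡ -399, b ≡ 42. Check v ∈ {∞, 2, 3, 7, 11, 13, 19, 23, 31}.
v=3: a=3^3·(≡2), b=3^-1·(≡2) mod 3; (2|3)=-1, (2|3)=-1; (−1)^{3·-1·1}·(-1)^-1·(-1)^3 = -1.
v=23: a=23^2·(≡19), b=23^2·(≡22) mod 23; (19|23)=-1, (22|23)=-1; (−1)^{2·2·11}·(-1)^2·(-1)^2 = +1.
v=31: a=31^-2·(≡9), b=31^0·(≡12) mod 31; (9|31)=+1, (12|31)=-1; (−1)^{-2·0·15}·(+1)^0·(-1)^-2 = +1.
v=11: a=11^2·(≡10), b=11^0·(≡9) mod 11; (10|11)=-1, (9|11)=+1; (−1)^{2·0·5}·(-1)^0·(+1)^2 = +1.
v=7: a=7^-1·(≡6), b=7^-1·(≡5) mod 7; (6|7)=-1, (5|7)=-1; (−1)^{-1·-1·3}·(-1)^-1·(-1)^-1 = -1.
v=2: v_2(a)=-2, v_2(b)=1; units ≡ 1, 5 (mod 8); ε·ε+αω+βω = 0·0+-2·1+1·0 ≡ 0  ⇒  (a,b)_2 = +1.
v=∞: -399 < 0 and 42 > 0  ⇒  (a,b)_∞ = +1.
v=19: a=19^3·(≡17), b=19^0·(≡16) mod 19; (17|19)=+1, (16|19)=+1; (−1)^{3·0·9}·(+1)^0·(+1)^3 = +1.
v=13: a=13^-2·(≡1), b=13^0·(≡12) mod 13; (1|13)=+1, (12|13)=+1; (−1)^{-2·0·6}·(+1)^0·(+1)^-2 = +1.
Ram(-399, 42) = {3, 7}; no ℚ_3-point on the conic.

[3, 7]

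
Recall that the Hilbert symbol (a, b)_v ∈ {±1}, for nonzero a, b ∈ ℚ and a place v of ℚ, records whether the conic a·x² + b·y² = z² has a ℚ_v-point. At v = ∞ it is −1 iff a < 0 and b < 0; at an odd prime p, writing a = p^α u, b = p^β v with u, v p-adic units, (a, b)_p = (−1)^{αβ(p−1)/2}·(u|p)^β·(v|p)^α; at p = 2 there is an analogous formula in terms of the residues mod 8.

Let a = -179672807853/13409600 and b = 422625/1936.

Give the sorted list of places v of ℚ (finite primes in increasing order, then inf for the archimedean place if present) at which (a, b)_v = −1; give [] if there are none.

[5, 29]

(a, b) ≡ (-7337, 345) mod (ℚ^×)²; places V = {2, 3, 5, 7, 11, 17, 23, 29, 47, ∞}.
(a,b)_11: α=1, u≡1; β=-2, v≡1 (mod 11); (1|11)=+1, (1|11)=+1; sign (−1)^0·+1^-2·+1^1 = +1.
(a,b)_∞: sgn(-7337)=−, sgn(345)=+, so +1.
(a,b)_47: α=2, u≡4; β=0, v≡21 (mod 47); (4|47)=+1, (21|47)=+1; sign (−1)^0·+1^0·+1^2 = +1.
(a,b)_29: α=-1, u≡11; β=0, v≡3 (mod 29); (11|29)=-1, (3|29)=-1; sign (−1)^0·-1^0·-1^-1 = -1.
(a,b)_23: α=1, u≡16; β=1, v≡11 (mod 23); (16|23)=+1, (11|23)=-1; sign (−1)^1·+1^1·-1^1 = +1.
(a,b)_2: α=-6, β=-4; u≡7, v≡1 (mod 8); ε(u)ε(v)=1·0, αω(v)=-6·0, βω(u)=-4·0; sum ≡ 0  ⇒  +1.
(a,b)_3: α=8, u≡1; β=1, v≡1 (mod 3); (1|3)=+1, (1|3)=+1; sign (−1)^0·+1^1·+1^8 = +1.
(a,b)_5: α=-2, u≡3; β=3, v≡1 (mod 5); (3|5)=-1, (1|5)=+1; sign (−1)^0·-1^3·+1^-2 = -1.
(a,b)_17: α=-2, u≡14; β=0, v≡6 (mod 17); (14|17)=-1, (6|17)=-1; sign (−1)^0·-1^0·-1^-2 = +1.
(a,b)_7: α=2, u≡6; β=2, v≡2 (mod 7); (6|7)=-1, (2|7)=+1; sign (−1)^0·-1^2·+1^2 = +1.
(-7337, 345 / ℚ) ramifies at {5, 29}: a division algebra.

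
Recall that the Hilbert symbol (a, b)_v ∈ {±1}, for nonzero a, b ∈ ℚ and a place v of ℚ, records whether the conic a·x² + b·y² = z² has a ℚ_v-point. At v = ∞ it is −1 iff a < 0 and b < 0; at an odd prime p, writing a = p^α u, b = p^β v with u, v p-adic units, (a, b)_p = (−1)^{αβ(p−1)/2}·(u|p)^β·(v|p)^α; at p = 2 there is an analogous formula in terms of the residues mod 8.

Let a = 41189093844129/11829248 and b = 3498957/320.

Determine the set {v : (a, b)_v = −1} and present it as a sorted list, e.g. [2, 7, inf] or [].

[3, 5]

Mod squares: a ≡ 2, b ≡ 1785. Check v ∈ {∞, 2, 3, 5, 7, 11, 17, 19}.
v=3: a=3^10·(≡2), b=3^5·(≡1) mod 3; (2|3)=-1, (1|3)=+1; (−1)^{10·5·1}·(-1)^5·(+1)^10 = -1.
v=11: a=11^2·(≡10), b=11^2·(≡9) mod 11; (10|11)=-1, (9|11)=+1; (−1)^{2·2·5}·(-1)^2·(+1)^2 = +1.
v=19: a=19^-2·(≡14), b=19^0·(≡15) mod 19; (14|19)=-1, (15|19)=-1; (−1)^{-2·0·9}·(-1)^0·(-1)^-2 = +1.
v=17: a=17^0·(≡9), b=17^1·(≡5) mod 17; (9|17)=+1, (5|17)=-1; (−1)^{0·1·8}·(+1)^1·(-1)^0 = +1.
v=5: a=5^0·(≡3), b=5^-1·(≡3) mod 5; (3|5)=-1, (3|5)=-1; (−1)^{0·-1·2}·(-1)^-1·(-1)^0 = -1.
v=∞: 2 > 0 and 1785 > 0  ⇒  (a,b)_∞ = +1.
v=2: v_2(a)=-15, v_2(b)=-6; units ≡ 1, 1 (mod 8); ε·ε+αω+βω = 0·0+-15·0+-6·0 ≡ 0  ⇒  (a,b)_2 = +1.
v=7: a=7^8·(≡2), b=7^1·(≡6) mod 7; (2|7)=+1, (6|7)=-1; (−1)^{8·1·3}·(+1)^1·(-1)^8 = +1.
Ram(2, 1785) = {3, 5}; no ℚ_3-point on the conic.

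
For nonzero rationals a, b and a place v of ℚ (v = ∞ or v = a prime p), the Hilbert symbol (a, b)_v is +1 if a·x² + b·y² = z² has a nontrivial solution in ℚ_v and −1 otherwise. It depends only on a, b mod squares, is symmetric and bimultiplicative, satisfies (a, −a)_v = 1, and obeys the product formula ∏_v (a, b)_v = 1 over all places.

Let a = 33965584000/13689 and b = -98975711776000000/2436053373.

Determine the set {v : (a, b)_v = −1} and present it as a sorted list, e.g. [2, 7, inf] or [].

Mod squares: a ≡ 10, b ≡ -37882. Check v ∈ {∞, 2, 3, 5, 13, 31, 47}.
v=5: a=5^3·(≡3), b=5^6·(≡2) mod 5; (3|5)=-1, (2|5)=-1; (−1)^{3·6·2}·(-1)^6·(-1)^3 = -1.
v=47: a=47^2·(≡35), b=47^3·(≡15) mod 47; (35|47)=-1, (15|47)=-1; (−1)^{2·3·23}·(-1)^3·(-1)^2 = -1.
v=13: a=13^-2·(≡12), b=13^-5·(≡8) mod 13; (12|13)=+1, (8|13)=-1; (−1)^{-2·-5·6}·(+1)^-5·(-1)^-2 = +1.
v=31: a=31^2·(≡19), b=31^3·(≡2) mod 31; (19|31)=+1, (2|31)=+1; (−1)^{2·3·15}·(+1)^3·(+1)^2 = +1.
v=2: v_2(a)=7, v_2(b)=11; units ≡ 5, 3 (mod 8); ε·ε+αω+βω = 0·1+7·1+11·1 ≡ 0  ⇒  (a,b)_2 = +1.
v=∞: 10 > 0 and -37882 < 0  ⇒  (a,b)_∞ = +1.
v=3: a=3^-4·(≡1), b=3^-8·(≡2) mod 3; (1|3)=+1, (2|3)=-1; (−1)^{-4·-8·1}·(+1)^-8·(-1)^-4 = +1.
(10, -37882 / ℚ) ramifies at {5, 47}: a division algebra.

[5, 47]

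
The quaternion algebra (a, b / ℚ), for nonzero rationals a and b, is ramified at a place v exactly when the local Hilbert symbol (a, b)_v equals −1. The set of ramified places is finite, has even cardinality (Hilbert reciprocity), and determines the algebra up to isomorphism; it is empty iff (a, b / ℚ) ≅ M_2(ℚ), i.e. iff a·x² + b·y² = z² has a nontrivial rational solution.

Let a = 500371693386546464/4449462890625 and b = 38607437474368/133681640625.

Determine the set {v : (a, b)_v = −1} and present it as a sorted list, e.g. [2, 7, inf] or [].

[29, 37]

Mod squares: a ≡ 87986, b ≡ 43993. Check v ∈ {∞, 2, 3, 5, 7, 13, 23, 29, 37, 41}.
v=2: v_2(a)=5, v_2(b)=6; units ≡ 1, 1 (mod 8); ε·ε+αω+βω = 0·0+5·0+6·0 ≡ 0  ⇒  (a,b)_2 = +1.
v=41: a=41^1·(≡30), b=41^1·(≡38) mod 41; (30|41)=-1, (38|41)=-1; (−1)^{1·1·20}·(-1)^1·(-1)^1 = +1.
v=∞: 87986 > 0 and 43993 > 0  ⇒  (a,b)_∞ = +1.
v=23: a=23^6·(≡20), b=23^4·(≡14) mod 23; (20|23)=-1, (14|23)=-1; (−1)^{6·4·11}·(-1)^4·(-1)^6 = +1.
v=5: a=5^-14·(≡1), b=5^-10·(≡2) mod 5; (1|5)=+1, (2|5)=-1; (−1)^{-14·-10·2}·(+1)^-10·(-1)^-14 = +1.
v=29: a=29^1·(≡14), b=29^1·(≡7) mod 29; (14|29)=-1, (7|29)=+1; (−1)^{1·1·14}·(-1)^1·(+1)^1 = -1.
v=7: a=7^4·(≡5), b=7^2·(≡3) mod 7; (5|7)=-1, (3|7)=-1; (−1)^{4·2·3}·(-1)^2·(-1)^4 = +1.
v=13: a=13^0·(≡11), b=13^-2·(≡10) mod 13; (11|13)=-1, (10|13)=+1; (−1)^{0·-2·6}·(-1)^-2·(+1)^0 = +1.
v=3: a=3^-6·(≡2), b=3^-4·(≡1) mod 3; (2|3)=-1, (1|3)=+1; (−1)^{-6·-4·1}·(-1)^-4·(+1)^-6 = +1.
v=37: a=37^1·(≡33), b=37^1·(≡15) mod 37; (33|37)=+1, (15|37)=-1; (−1)^{1·1·18}·(+1)^1·(-1)^1 = -1.
(87986, 43993 / ℚ) ramifies at {29, 37}: a division algebra.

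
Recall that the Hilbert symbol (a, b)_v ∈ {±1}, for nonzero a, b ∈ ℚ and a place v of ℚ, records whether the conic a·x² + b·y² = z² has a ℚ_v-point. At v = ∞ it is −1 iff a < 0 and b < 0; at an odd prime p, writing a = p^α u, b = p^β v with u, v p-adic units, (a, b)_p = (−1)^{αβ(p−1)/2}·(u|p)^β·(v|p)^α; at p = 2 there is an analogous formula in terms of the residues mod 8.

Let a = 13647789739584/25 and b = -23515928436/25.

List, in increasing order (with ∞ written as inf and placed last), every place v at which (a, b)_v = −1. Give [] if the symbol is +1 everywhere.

(a, b) ≡ (1339481, -134589) mod (ℚ^×)²; places V = {2, 3, 5, 7, 11, 13, 17, 19, 29, ∞}.
(a,b)_13: α=1, u≡10; β=1, v≡7 (mod 13); (10|13)=+1, (7|13)=-1; sign (−1)^0·+1^1·-1^1 = -1.
(a,b)_∞: sgn(1339481)=+, sgn(-134589)=−, so +1.
(a,b)_3: α=2, u≡2; β=1, v≡2 (mod 3); (2|3)=-1, (2|3)=-1; sign (−1)^0·-1^1·-1^2 = -1.
(a,b)_29: α=1, u≡8; β=1, v≡7 (mod 29); (8|29)=-1, (7|29)=+1; sign (−1)^0·-1^1·+1^1 = -1.
(a,b)_17: α=1, u≡13; β=1, v≡3 (mod 17); (13|17)=+1, (3|17)=-1; sign (−1)^0·+1^1·-1^1 = -1.
(a,b)_5: α=-2, u≡4; β=-2, v≡4 (mod 5); (4|5)=+1, (4|5)=+1; sign (−1)^0·+1^-2·+1^-2 = +1.
(a,b)_11: α=1, u≡5; β=2, v≡7 (mod 11); (5|11)=+1, (7|11)=-1; sign (−1)^0·+1^2·-1^1 = -1.
(a,b)_7: α=2, u≡6; β=1, v≡2 (mod 7); (6|7)=-1, (2|7)=+1; sign (−1)^0·-1^1·+1^2 = -1.
(a,b)_2: α=6, β=2; u≡1, v≡3 (mod 8); ε(u)ε(v)=0·1, αω(v)=6·1, βω(u)=2·0; sum ≡ 0  ⇒  +1.
(a,b)_19: α=3, u≡4; β=2, v≡1 (mod 19); (4|19)=+1, (1|19)=+1; sign (−1)^0·+1^2·+1^3 = +1.
(1339481, -134589 / ℚ) ramifies at {3, 7, 11, 13, 17, 29}: a division algebra.

[3, 7, 11, 13, 17, 29]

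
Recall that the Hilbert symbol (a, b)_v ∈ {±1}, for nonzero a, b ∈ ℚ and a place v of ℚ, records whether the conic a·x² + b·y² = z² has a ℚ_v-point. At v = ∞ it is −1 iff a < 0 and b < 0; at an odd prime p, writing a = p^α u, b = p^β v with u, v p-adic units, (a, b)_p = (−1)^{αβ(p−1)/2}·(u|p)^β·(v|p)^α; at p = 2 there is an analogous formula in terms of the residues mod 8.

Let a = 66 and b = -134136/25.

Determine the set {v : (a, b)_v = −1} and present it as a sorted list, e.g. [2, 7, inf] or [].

Mod squares: a ≡ 66, b ≡ -46. Check v ∈ {∞, 2, 3, 5, 11, 23}.
v=23: a=23^0·(≡20), b=23^1·(≡5) mod 23; (20|23)=-1, (5|23)=-1; (−1)^{0·1·11}·(-1)^1·(-1)^0 = -1.
v=∞: 66 > 0 and -46 < 0  ⇒  (a,b)_∞ = +1.
v=11: a=11^1·(≡6), b=11^0·(≡3) mod 11; (6|11)=-1, (3|11)=+1; (−1)^{1·0·5}·(-1)^0·(+1)^1 = +1.
v=3: a=3^1·(≡1), b=3^6·(≡2) mod 3; (1|3)=+1, (2|3)=-1; (−1)^{1·6·1}·(+1)^6·(-1)^1 = -1.
v=5: a=5^0·(≡1), b=5^-2·(≡4) mod 5; (1|5)=+1, (4|5)=+1; (−1)^{0·-2·2}·(+1)^-2·(+1)^0 = +1.
v=2: v_2(a)=1, v_2(b)=3; units ≡ 1, 1 (mod 8); ε·ε+αω+βω = 0·0+1·0+3·0 ≡ 0  ⇒  (a,b)_2 = +1.
|Ram(66, -46)| = 2, even; anisotropic at {3, 23}.

[3, 23]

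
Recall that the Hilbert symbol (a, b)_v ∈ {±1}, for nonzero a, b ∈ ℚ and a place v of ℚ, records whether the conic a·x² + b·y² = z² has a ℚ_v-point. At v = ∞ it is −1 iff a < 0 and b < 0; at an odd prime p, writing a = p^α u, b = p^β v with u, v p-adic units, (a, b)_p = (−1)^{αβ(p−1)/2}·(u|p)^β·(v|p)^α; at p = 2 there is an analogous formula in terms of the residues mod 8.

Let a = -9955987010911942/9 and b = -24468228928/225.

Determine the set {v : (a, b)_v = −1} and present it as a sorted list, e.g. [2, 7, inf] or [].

[2, inf]

(a, b) ≡ (-140998, -13) mod (ℚ^×)²; places V = {2, 3, 5, 7, 11, 13, 17, 29, ∞}.
(a,b)_5: α=0, u≡2; β=-2, v≡3 (mod 5); (2|5)=-1, (3|5)=-1; sign (−1)^0·-1^-2·-1^0 = +1.
(a,b)_11: α=3, u≡7; β=2, v≡1 (mod 11); (7|11)=-1, (1|11)=+1; sign (−1)^0·-1^2·+1^3 = +1.
(a,b)_3: α=-2, u≡2; β=-2, v≡2 (mod 3); (2|3)=-1, (2|3)=-1; sign (−1)^0·-1^-2·-1^-2 = +1.
(a,b)_17: α=3, u≡1; β=2, v≡4 (mod 17); (1|17)=+1, (4|17)=+1; sign (−1)^0·+1^2·+1^3 = +1.
(a,b)_13: α=1, u≡10; β=1, v≡1 (mod 13); (10|13)=+1, (1|13)=+1; sign (−1)^0·+1^1·+1^1 = +1.
(a,b)_29: α=3, u≡14; β=2, v≡23 (mod 29); (14|29)=-1, (23|29)=+1; sign (−1)^0·-1^2·+1^3 = +1.
(a,b)_7: α=4, u≡6; β=0, v≡4 (mod 7); (6|7)=-1, (4|7)=+1; sign (−1)^0·-1^0·+1^4 = +1.
(a,b)_∞: sgn(-140998)=−, sgn(-13)=−, so -1.
(a,b)_2: α=1, β=6; u≡5, v≡3 (mod 8); ε(u)ε(v)=0·1, αω(v)=1·1, βω(u)=6·1; sum ≡ 1  ⇒  -1.
Ram(-140998, -13) = {2, ∞}; no ℚ_2-point on the conic.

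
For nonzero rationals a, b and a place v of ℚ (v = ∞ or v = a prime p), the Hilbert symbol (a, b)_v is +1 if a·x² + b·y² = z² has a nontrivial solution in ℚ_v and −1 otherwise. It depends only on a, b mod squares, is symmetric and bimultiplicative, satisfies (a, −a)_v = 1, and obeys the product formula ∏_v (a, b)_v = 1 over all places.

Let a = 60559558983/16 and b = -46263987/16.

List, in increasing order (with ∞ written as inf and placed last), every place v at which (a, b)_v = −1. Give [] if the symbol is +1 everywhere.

[11, 17]

(a, b) ≡ (3927, -3) mod (ℚ^×)²; places V = {2, 3, 7, 11, 17, ∞}.
(a,b)_2: α=-4, β=-4; u≡7, v≡5 (mod 8); ε(u)ε(v)=1·0, αω(v)=-4·1, βω(u)=-4·0; sum ≡ 0  ⇒  +1.
(a,b)_∞: sgn(3927)=+, sgn(-3)=−, so +1.
(a,b)_11: α=3, u≡3; β=2, v≡7 (mod 11); (3|11)=+1, (7|11)=-1; sign (−1)^0·+1^2·-1^3 = -1.
(a,b)_7: α=3, u≡4; β=2, v≡2 (mod 7); (4|7)=+1, (2|7)=+1; sign (−1)^0·+1^2·+1^3 = +1.
(a,b)_17: α=3, u≡3; β=2, v≡11 (mod 17); (3|17)=-1, (11|17)=-1; sign (−1)^0·-1^2·-1^3 = -1.
(a,b)_3: α=3, u≡1; β=3, v≡2 (mod 3); (1|3)=+1, (2|3)=-1; sign (−1)^1·+1^3·-1^3 = +1.
|Ram(3927, -3)| = 2, even; anisotropic at {11, 17}.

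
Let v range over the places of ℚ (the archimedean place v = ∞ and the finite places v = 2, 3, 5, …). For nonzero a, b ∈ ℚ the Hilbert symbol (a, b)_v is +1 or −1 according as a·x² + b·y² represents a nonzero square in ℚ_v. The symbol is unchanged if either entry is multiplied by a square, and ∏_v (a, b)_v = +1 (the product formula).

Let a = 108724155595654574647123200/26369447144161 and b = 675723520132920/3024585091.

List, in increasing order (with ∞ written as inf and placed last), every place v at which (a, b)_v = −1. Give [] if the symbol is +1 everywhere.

Mod squares: a ≡ 357, b ≡ 570. Check v ∈ {∞, 2, 3, 5, 7, 11, 17, 19, 23, 31, 37}.
v=5: a=5^2·(≡3), b=5^1·(≡4) mod 5; (3|5)=-1, (4|5)=+1; (−1)^{2·1·2}·(-1)^1·(+1)^2 = -1.
v=∞: 357 > 0 and 570 > 0  ⇒  (a,b)_∞ = +1.
v=17: a=17^9·(≡8), b=17^6·(≡15) mod 17; (8|17)=+1, (15|17)=+1; (−1)^{9·6·8}·(+1)^6·(+1)^9 = +1.
v=2: v_2(a)=8, v_2(b)=3; units ≡ 5, 5 (mod 8); ε·ε+αω+βω = 0·0+8·1+3·1 ≡ 1  ⇒  (a,b)_2 = -1.
v=11: a=11^-4·(≡1), b=11^-2·(≡1) mod 11; (1|11)=+1, (1|11)=+1; (−1)^{-4·-2·5}·(+1)^-2·(+1)^-4 = +1.
v=3: a=3^7·(≡2), b=3^3·(≡1) mod 3; (2|3)=-1, (1|3)=+1; (−1)^{7·3·1}·(-1)^3·(+1)^7 = +1.
v=23: a=23^2·(≡3), b=23^2·(≡4) mod 23; (3|23)=+1, (4|23)=+1; (−1)^{2·2·11}·(+1)^2·(+1)^2 = +1.
v=31: a=31^-2·(≡28), b=31^-2·(≡23) mod 31; (28|31)=+1, (23|31)=-1; (−1)^{-2·-2·15}·(+1)^-2·(-1)^-2 = +1.
v=19: a=19^2·(≡8), b=19^-1·(≡9) mod 19; (8|19)=-1, (9|19)=+1; (−1)^{2·-1·9}·(-1)^-1·(+1)^2 = -1.
v=37: a=37^-4·(≡14), b=37^-2·(≡35) mod 37; (14|37)=-1, (35|37)=-1; (−1)^{-4·-2·18}·(-1)^-2·(-1)^-4 = +1.
v=7: a=7^3·(≡1), b=7^2·(≡5) mod 7; (1|7)=+1, (5|7)=-1; (−1)^{3·2·3}·(+1)^2·(-1)^3 = -1.
(357, 570 / ℚ) ramifies at {2, 5, 7, 19}: a division algebra.

[2, 5, 7, 19]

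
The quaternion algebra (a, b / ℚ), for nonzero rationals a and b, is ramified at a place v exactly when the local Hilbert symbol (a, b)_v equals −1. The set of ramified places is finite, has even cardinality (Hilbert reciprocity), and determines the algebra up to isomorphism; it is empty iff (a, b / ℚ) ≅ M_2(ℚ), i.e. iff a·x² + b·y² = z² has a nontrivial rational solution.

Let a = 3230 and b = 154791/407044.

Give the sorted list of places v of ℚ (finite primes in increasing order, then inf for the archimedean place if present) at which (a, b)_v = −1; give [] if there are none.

[2, 3, 13, 17]

Mod squares: a ≡ 3230, b ≡ 39. Check v ∈ {∞, 2, 3, 5, 7, 11, 13, 17, 19, 29}.
v=7: a=7^0·(≡3), b=7^2·(≡2) mod 7; (3|7)=-1, (2|7)=+1; (−1)^{0·2·3}·(-1)^2·(+1)^0 = +1.
v=17: a=17^1·(≡3), b=17^0·(≡7) mod 17; (3|17)=-1, (7|17)=-1; (−1)^{1·0·8}·(-1)^0·(-1)^1 = -1.
v=19: a=19^1·(≡18), b=19^0·(≡16) mod 19; (18|19)=-1, (16|19)=+1; (−1)^{1·0·9}·(-1)^0·(+1)^1 = +1.
v=2: v_2(a)=1, v_2(b)=-2; units ≡ 7, 7 (mod 8); ε·ε+αω+βω = 1·1+1·0+-2·0 ≡ 1  ⇒  (a,b)_2 = -1.
v=29: a=29^0·(≡11), b=29^-2·(≡27) mod 29; (11|29)=-1, (27|29)=-1; (−1)^{0·-2·14}·(-1)^-2·(-1)^0 = +1.
v=5: a=5^1·(≡1), b=5^0·(≡4) mod 5; (1|5)=+1, (4|5)=+1; (−1)^{1·0·2}·(+1)^0·(+1)^1 = +1.
v=3: a=3^0·(≡2), b=3^5·(≡1) mod 3; (2|3)=-1, (1|3)=+1; (−1)^{0·5·1}·(-1)^5·(+1)^0 = -1.
v=13: a=13^0·(≡6), b=13^1·(≡12) mod 13; (6|13)=-1, (12|13)=+1; (−1)^{0·1·6}·(-1)^1·(+1)^0 = -1.
v=∞: 3230 > 0 and 39 > 0  ⇒  (a,b)_∞ = +1.
v=11: a=11^0·(≡7), b=11^-2·(≡6) mod 11; (7|11)=-1, (6|11)=-1; (−1)^{0·-2·5}·(-1)^-2·(-1)^0 = +1.
|Ram(3230, 39)| = 4, even; anisotropic at {2, 3, 13, 17}.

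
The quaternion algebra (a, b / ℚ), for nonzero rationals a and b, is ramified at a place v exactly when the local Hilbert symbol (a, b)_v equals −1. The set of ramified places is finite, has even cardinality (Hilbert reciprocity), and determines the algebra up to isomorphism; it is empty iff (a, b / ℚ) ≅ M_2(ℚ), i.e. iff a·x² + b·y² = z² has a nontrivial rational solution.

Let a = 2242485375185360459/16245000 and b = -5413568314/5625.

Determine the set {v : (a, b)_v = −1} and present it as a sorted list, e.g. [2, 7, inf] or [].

[2, 11]

(a, b) ≡ (22, -154) mod (ℚ^×)²; places V = {2, 3, 5, 7, 11, 19, 23, 43, ∞}.
(a,b)_2: α=-3, β=1; u≡3, v≡3 (mod 8); ε(u)ε(v)=1·1, αω(v)=-3·1, βω(u)=1·1; sum ≡ 1  ⇒  -1.
(a,b)_3: α=-2, u≡1; β=-2, v≡2 (mod 3); (1|3)=+1, (2|3)=-1; sign (−1)^0·+1^-2·-1^-2 = +1.
(a,b)_19: α=-2, u≡18; β=0, v≡17 (mod 19); (18|19)=-1, (17|19)=+1; sign (−1)^0·-1^0·+1^-2 = +1.
(a,b)_43: α=2, u≡42; β=0, v≡19 (mod 43); (42|43)=-1, (19|43)=-1; sign (−1)^0·-1^0·-1^2 = +1.
(a,b)_5: α=-4, u≡2; β=-4, v≡4 (mod 5); (2|5)=-1, (4|5)=+1; sign (−1)^0·-1^-4·+1^-4 = +1.
(a,b)_7: α=6, u≡1; β=5, v≡6 (mod 7); (1|7)=+1, (6|7)=-1; sign (−1)^0·+1^5·-1^6 = +1.
(a,b)_23: α=2, u≡20; β=0, v≡17 (mod 23); (20|23)=-1, (17|23)=-1; sign (−1)^0·-1^0·-1^2 = +1.
(a,b)_11: α=7, u≡2; β=5, v≡6 (mod 11); (2|11)=-1, (6|11)=-1; sign (−1)^1·-1^5·-1^7 = -1.
(a,b)_∞: sgn(22)=+, sgn(-154)=−, so +1.
Ram(22, -154) = {2, 11}; no ℚ_2-point on the conic.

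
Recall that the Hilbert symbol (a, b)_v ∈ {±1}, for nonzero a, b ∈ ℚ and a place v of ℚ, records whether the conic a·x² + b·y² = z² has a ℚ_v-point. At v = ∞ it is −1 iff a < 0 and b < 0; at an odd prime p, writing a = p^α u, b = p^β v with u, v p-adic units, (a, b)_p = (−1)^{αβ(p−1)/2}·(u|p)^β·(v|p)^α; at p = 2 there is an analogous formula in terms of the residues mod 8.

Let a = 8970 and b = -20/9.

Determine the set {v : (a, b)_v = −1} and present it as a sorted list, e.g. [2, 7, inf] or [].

[2, 13]

(a, b) ≡ (8970, -5) mod (ℚ^×)²; places V = {2, 3, 5, 13, 23, ∞}.
(a,b)_23: α=1, u≡22; β=0, v≡8 (mod 23); (22|23)=-1, (8|23)=+1; sign (−1)^0·-1^0·+1^1 = +1.
(a,b)_5: α=1, u≡4; β=1, v≡4 (mod 5); (4|5)=+1, (4|5)=+1; sign (−1)^0·+1^1·+1^1 = +1.
(a,b)_13: α=1, u≡1; β=0, v≡5 (mod 13); (1|13)=+1, (5|13)=-1; sign (−1)^0·+1^0·-1^1 = -1.
(a,b)_∞: sgn(8970)=+, sgn(-5)=−, so +1.
(a,b)_3: α=1, u≡2; β=-2, v≡1 (mod 3); (2|3)=-1, (1|3)=+1; sign (−1)^0·-1^-2·+1^1 = +1.
(a,b)_2: α=1, β=2; u≡5, v≡3 (mod 8); ε(u)ε(v)=0·1, αω(v)=1·1, βω(u)=2·1; sum ≡ 1  ⇒  -1.
(8970, -5 / ℚ) ramifies at {2, 13}: a division algebra.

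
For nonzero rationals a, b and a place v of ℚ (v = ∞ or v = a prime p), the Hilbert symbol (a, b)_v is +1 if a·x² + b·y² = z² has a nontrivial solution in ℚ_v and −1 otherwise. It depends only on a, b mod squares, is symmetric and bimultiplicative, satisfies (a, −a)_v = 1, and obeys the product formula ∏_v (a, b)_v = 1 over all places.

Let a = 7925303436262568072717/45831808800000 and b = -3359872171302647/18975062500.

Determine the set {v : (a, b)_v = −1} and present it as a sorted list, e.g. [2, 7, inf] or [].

[5, 13]

(a, b) ≡ (385, -143) mod (ℚ^×)²; places V = {2, 3, 5, 7, 11, 13, 17, 19, 23, 29, ∞}.
(a,b)_3: α=-4, u≡1; β=0, v≡1 (mod 3); (1|3)=+1, (1|3)=+1; sign (−1)^0·+1^0·+1^-4 = +1.
(a,b)_7: α=7, u≡5; β=4, v≡2 (mod 7); (5|7)=-1, (2|7)=+1; sign (−1)^0·-1^4·+1^7 = +1.
(a,b)_19: α=0, u≡4; β=-2, v≡7 (mod 19); (4|19)=+1, (7|19)=+1; sign (−1)^0·+1^-2·+1^0 = +1.
(a,b)_17: α=2, u≡10; β=2, v≡14 (mod 17); (10|17)=-1, (14|17)=-1; sign (−1)^0·-1^2·-1^2 = +1.
(a,b)_∞: sgn(385)=+, sgn(-143)=−, so +1.
(a,b)_11: α=3, u≡2; β=3, v≡9 (mod 11); (2|11)=-1, (9|11)=+1; sign (−1)^1·-1^3·+1^3 = +1.
(a,b)_29: α=-4, u≡10; β=-2, v≡14 (mod 29); (10|29)=-1, (14|29)=-1; sign (−1)^0·-1^-2·-1^-4 = +1.
(a,b)_2: α=-8, β=-2; u≡1, v≡1 (mod 8); ε(u)ε(v)=0·0, αω(v)=-8·0, βω(u)=-2·0; sum ≡ 0  ⇒  +1.
(a,b)_23: α=6, u≡5; β=4, v≡1 (mod 23); (5|23)=-1, (1|23)=+1; sign (−1)^0·-1^4·+1^6 = +1.
(a,b)_13: α=2, u≡6; β=1, v≡6 (mod 13); (6|13)=-1, (6|13)=-1; sign (−1)^0·-1^1·-1^2 = -1.
(a,b)_5: α=-5, u≡2; β=-6, v≡2 (mod 5); (2|5)=-1, (2|5)=-1; sign (−1)^0·-1^-6·-1^-5 = -1.
|Ram(385, -143)| = 2, even; anisotropic at {5, 13}.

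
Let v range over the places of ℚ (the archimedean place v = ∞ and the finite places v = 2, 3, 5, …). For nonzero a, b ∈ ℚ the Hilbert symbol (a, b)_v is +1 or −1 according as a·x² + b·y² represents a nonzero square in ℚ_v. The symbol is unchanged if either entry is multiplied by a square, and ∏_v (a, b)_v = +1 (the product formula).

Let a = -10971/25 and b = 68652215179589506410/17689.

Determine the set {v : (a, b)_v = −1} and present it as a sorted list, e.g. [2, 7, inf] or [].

[2, 17, 23, 43]

Mod squares: a ≡ -1219, b ≡ 8910890. Check v ∈ {∞, 2, 3, 5, 7, 11, 17, 19, 23, 43, 53}.
v=3: a=3^2·(≡2), b=3^4·(≡2) mod 3; (2|3)=-1, (2|3)=-1; (−1)^{2·4·1}·(-1)^4·(-1)^2 = +1.
v=17: a=17^0·(≡12), b=17^1·(≡8) mod 17; (12|17)=-1, (8|17)=+1; (−1)^{0·1·8}·(-1)^1·(+1)^0 = -1.
v=19: a=19^0·(≡5), b=19^-2·(≡7) mod 19; (5|19)=+1, (7|19)=+1; (−1)^{0·-2·9}·(+1)^-2·(+1)^0 = +1.
v=43: a=43^0·(≡29), b=43^1·(≡11) mod 43; (29|43)=-1, (11|43)=+1; (−1)^{0·1·21}·(-1)^1·(+1)^0 = -1.
v=5: a=5^-2·(≡4), b=5^1·(≡3) mod 5; (4|5)=+1, (3|5)=-1; (−1)^{-2·1·2}·(+1)^1·(-1)^-2 = +1.
v=2: v_2(a)=0, v_2(b)=1; units ≡ 5, 5 (mod 8); ε·ε+αω+βω = 0·0+0·1+1·1 ≡ 1  ⇒  (a,b)_2 = -1.
v=23: a=23^1·(≡3), b=23^5·(≡12) mod 23; (3|23)=+1, (12|23)=+1; (−1)^{1·5·11}·(+1)^5·(+1)^1 = -1.
v=7: a=7^0·(≡3), b=7^-2·(≡2) mod 7; (3|7)=-1, (2|7)=+1; (−1)^{0·-2·3}·(-1)^-2·(+1)^0 = +1.
v=∞: -1219 < 0 and 8910890 > 0  ⇒  (a,b)_∞ = +1.
v=53: a=53^1·(≡32), b=53^3·(≡41) mod 53; (32|53)=-1, (41|53)=-1; (−1)^{1·3·26}·(-1)^3·(-1)^1 = +1.
v=11: a=11^0·(≡6), b=11^2·(≡6) mod 11; (6|11)=-1, (6|11)=-1; (−1)^{0·2·5}·(-1)^2·(-1)^0 = +1.
|Ram(-1219, 8910890)| = 4, even; anisotropic at {2, 17, 23, 43}.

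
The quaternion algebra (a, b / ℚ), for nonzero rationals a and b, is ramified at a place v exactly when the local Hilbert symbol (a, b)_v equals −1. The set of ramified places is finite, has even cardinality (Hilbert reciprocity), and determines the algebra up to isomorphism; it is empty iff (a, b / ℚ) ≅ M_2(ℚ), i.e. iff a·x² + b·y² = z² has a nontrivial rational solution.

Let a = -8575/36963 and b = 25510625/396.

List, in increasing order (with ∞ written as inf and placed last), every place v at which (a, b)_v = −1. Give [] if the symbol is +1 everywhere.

(a, b) ≡ (-21, 187) mod (ℚ^×)²; places V = {2, 3, 5, 7, 11, 17, 37, ∞}.
(a,b)_17: α=0, u≡2; β=1, v≡7 (mod 17); (2|17)=+1, (7|17)=-1; sign (−1)^0·+1^1·-1^0 = +1.
(a,b)_2: α=0, β=-2; u≡3, v≡3 (mod 8); ε(u)ε(v)=1·1, αω(v)=0·1, βω(u)=-2·1; sum ≡ 1  ⇒  -1.
(a,b)_7: α=3, u≡1; β=4, v≡5 (mod 7); (1|7)=+1, (5|7)=-1; sign (−1)^0·+1^4·-1^3 = -1.
(a,b)_∞: sgn(-21)=−, sgn(187)=+, so +1.
(a,b)_5: α=2, u≡4; β=4, v≡2 (mod 5); (4|5)=+1, (2|5)=-1; sign (−1)^0·+1^4·-1^2 = +1.
(a,b)_3: α=-3, u≡2; β=-2, v≡1 (mod 3); (2|3)=-1, (1|3)=+1; sign (−1)^0·-1^-2·+1^-3 = +1.
(a,b)_11: α=0, u≡9; β=-1, v≡10 (mod 11); (9|11)=+1, (10|11)=-1; sign (−1)^0·+1^-1·-1^0 = +1.
(a,b)_37: α=-2, u≡25; β=0, v≡19 (mod 37); (25|37)=+1, (19|37)=-1; sign (−1)^0·+1^0·-1^-2 = +1.
|Ram(-21, 187)| = 2, even; anisotropic at {2, 7}.

[2, 7]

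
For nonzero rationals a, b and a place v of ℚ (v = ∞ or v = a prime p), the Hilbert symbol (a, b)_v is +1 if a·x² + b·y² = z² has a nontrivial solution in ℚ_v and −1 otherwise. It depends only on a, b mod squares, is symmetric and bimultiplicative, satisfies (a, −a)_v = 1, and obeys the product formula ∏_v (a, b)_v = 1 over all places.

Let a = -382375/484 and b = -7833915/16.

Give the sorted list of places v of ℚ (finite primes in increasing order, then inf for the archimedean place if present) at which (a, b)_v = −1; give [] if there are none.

[5, 19, 23, inf]

(a, b) ≡ (-15295, -115) mod (ℚ^×)²; places V = {2, 3, 5, 7, 11, 19, 23, 29, ∞}.
(a,b)_11: α=-2, u≡10; β=0, v≡2 (mod 11); (10|11)=-1, (2|11)=-1; sign (−1)^0·-1^0·-1^-2 = +1.
(a,b)_∞: sgn(-15295)=−, sgn(-115)=−, so -1.
(a,b)_7: α=1, u≡3; β=0, v≡1 (mod 7); (3|7)=-1, (1|7)=+1; sign (−1)^0·-1^0·+1^1 = +1.
(a,b)_5: α=3, u≡4; β=1, v≡2 (mod 5); (4|5)=+1, (2|5)=-1; sign (−1)^0·+1^1·-1^3 = -1.
(a,b)_3: α=0, u≡2; β=4, v≡2 (mod 3); (2|3)=-1, (2|3)=-1; sign (−1)^0·-1^4·-1^0 = +1.
(a,b)_19: α=1, u≡8; β=0, v≡2 (mod 19); (8|19)=-1, (2|19)=-1; sign (−1)^0·-1^0·-1^1 = -1.
(a,b)_2: α=-2, β=-4; u≡1, v≡5 (mod 8); ε(u)ε(v)=0·0, αω(v)=-2·1, βω(u)=-4·0; sum ≡ 0  ⇒  +1.
(a,b)_29: α=0, u≡14; β=2, v≡25 (mod 29); (14|29)=-1, (25|29)=+1; sign (−1)^0·-1^2·+1^0 = +1.
(a,b)_23: α=1, u≡4; β=1, v≡3 (mod 23); (4|23)=+1, (3|23)=+1; sign (−1)^1·+1^1·+1^1 = -1.
|Ram(-15295, -115)| = 4, even; anisotropic at {5, 19, 23, ∞}.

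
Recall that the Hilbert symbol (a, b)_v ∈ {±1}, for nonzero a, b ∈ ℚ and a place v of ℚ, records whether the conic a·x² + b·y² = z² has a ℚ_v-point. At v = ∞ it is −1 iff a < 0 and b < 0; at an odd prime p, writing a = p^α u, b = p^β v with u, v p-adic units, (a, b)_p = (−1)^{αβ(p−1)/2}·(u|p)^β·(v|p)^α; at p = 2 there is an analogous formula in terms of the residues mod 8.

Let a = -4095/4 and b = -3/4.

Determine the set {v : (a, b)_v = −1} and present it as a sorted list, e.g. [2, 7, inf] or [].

Mod squares: a ≡ -455, b ≡ -3. Check v ∈ {∞, 2, 3, 5, 7, 13}.
v=∞: -455 < 0 and -3 < 0  ⇒  (a,b)_∞ = -1.
v=13: a=13^1·(≡9), b=13^0·(≡9) mod 13; (9|13)=+1, (9|13)=+1; (−1)^{1·0·6}·(+1)^0·(+1)^1 = +1.
v=5: a=5^1·(≡4), b=5^0·(≡3) mod 5; (4|5)=+1, (3|5)=-1; (−1)^{1·0·2}·(+1)^0·(-1)^1 = -1.
v=2: v_2(a)=-2, v_2(b)=-2; units ≡ 1, 5 (mod 8); ε·ε+αω+βω = 0·0+-2·1+-2·0 ≡ 0  ⇒  (a,b)_2 = +1.
v=3: a=3^2·(≡1), b=3^1·(≡2) mod 3; (1|3)=+1, (2|3)=-1; (−1)^{2·1·1}·(+1)^1·(-1)^2 = +1.
v=7: a=7^1·(≡6), b=7^0·(≡1) mod 7; (6|7)=-1, (1|7)=+1; (−1)^{1·0·3}·(-1)^0·(+1)^1 = +1.
|Ram(-455, -3)| = 2, even; anisotropic at {5, ∞}.

[5, inf]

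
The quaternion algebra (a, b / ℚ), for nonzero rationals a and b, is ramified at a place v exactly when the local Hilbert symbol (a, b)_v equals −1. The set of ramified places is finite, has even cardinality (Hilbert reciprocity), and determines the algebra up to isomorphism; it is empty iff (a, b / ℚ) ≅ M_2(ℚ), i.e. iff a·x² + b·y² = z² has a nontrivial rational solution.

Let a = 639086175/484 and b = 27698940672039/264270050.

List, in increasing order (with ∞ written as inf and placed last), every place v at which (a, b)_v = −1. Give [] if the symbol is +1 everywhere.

Mod squares: a ≡ 7, b ≡ 78. Check v ∈ {∞, 2, 3, 5, 7, 11, 13, 19}.
v=∞: 7 > 0 and 78 > 0  ⇒  (a,b)_∞ = +1.
v=19: a=19^0·(≡1), b=19^-2·(≡2) mod 19; (1|19)=+1, (2|19)=-1; (−1)^{0·-2·9}·(+1)^-2·(-1)^0 = +1.
v=11: a=11^-2·(≡6), b=11^-4·(≡1) mod 11; (6|11)=-1, (1|11)=+1; (−1)^{-2·-4·5}·(-1)^-4·(+1)^-2 = +1.
v=7: a=7^5·(≡1), b=7^8·(≡2) mod 7; (1|7)=+1, (2|7)=+1; (−1)^{5·8·3}·(+1)^8·(+1)^5 = +1.
v=5: a=5^2·(≡3), b=5^-2·(≡2) mod 5; (3|5)=-1, (2|5)=-1; (−1)^{2·-2·2}·(-1)^-2·(-1)^2 = +1.
v=2: v_2(a)=-2, v_2(b)=-1; units ≡ 7, 7 (mod 8); ε·ε+αω+βω = 1·1+-2·0+-1·0 ≡ 1  ⇒  (a,b)_2 = -1.
v=3: a=3^2·(≡1), b=3^7·(≡2) mod 3; (1|3)=+1, (2|3)=-1; (−1)^{2·7·1}·(+1)^7·(-1)^2 = +1.
v=13: a=13^2·(≡6), b=13^3·(≡7) mod 13; (6|13)=-1, (7|13)=-1; (−1)^{2·3·6}·(-1)^3·(-1)^2 = -1.
Ram(7, 78) = {2, 13}; no ℚ_2-point on the conic.

[2, 13]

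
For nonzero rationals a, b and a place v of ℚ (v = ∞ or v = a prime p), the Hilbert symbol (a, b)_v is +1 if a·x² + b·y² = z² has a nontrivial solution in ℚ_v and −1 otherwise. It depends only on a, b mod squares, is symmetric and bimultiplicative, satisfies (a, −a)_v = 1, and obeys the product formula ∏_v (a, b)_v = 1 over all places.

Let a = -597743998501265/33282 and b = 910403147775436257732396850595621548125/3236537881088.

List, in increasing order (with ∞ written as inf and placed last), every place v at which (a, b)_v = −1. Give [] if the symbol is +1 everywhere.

(a, b) ≡ (-32542930, 10906) mod (ℚ^×)²; places V = {2, 3, 5, 7, 11, 17, 19, 23, 29, 41, 43, ∞}.
(a,b)_5: α=1, u≡1; β=4, v≡4 (mod 5); (1|5)=+1, (4|5)=+1; sign (−1)^0·+1^4·+1^1 = +1.
(a,b)_∞: sgn(-32542930)=−, sgn(10906)=+, so +1.
(a,b)_29: α=3, u≡27; β=8, v≡14 (mod 29); (27|29)=-1, (14|29)=-1; sign (−1)^0·-1^8·-1^3 = -1.
(a,b)_3: α=-2, u≡2; β=2, v≡1 (mod 3); (2|3)=-1, (1|3)=+1; sign (−1)^0·-1^2·+1^-2 = +1.
(a,b)_7: α=1, u≡4; β=1, v≡2 (mod 7); (4|7)=+1, (2|7)=+1; sign (−1)^1·+1^1·+1^1 = -1.
(a,b)_23: α=1, u≡12; β=2, v≡1 (mod 23); (12|23)=+1, (1|23)=+1; sign (−1)^0·+1^2·+1^1 = +1.
(a,b)_19: α=2, u≡1; β=5, v≡17 (mod 19); (1|19)=+1, (17|19)=+1; sign (−1)^0·+1^5·+1^2 = +1.
(a,b)_2: α=-1, β=-9; u≡7, v≡5 (mod 8); ε(u)ε(v)=1·0, αω(v)=-1·1, βω(u)=-9·0; sum ≡ 1  ⇒  -1.
(a,b)_17: α=1, u≡6; β=2, v≡2 (mod 17); (6|17)=-1, (2|17)=+1; sign (−1)^0·-1^2·+1^1 = +1.
(a,b)_11: α=2, u≡3; β=6, v≡3 (mod 11); (3|11)=+1, (3|11)=+1; sign (−1)^0·+1^6·+1^2 = +1.
(a,b)_43: α=-2, u≡8; β=-6, v≡7 (mod 43); (8|43)=-1, (7|43)=-1; sign (−1)^0·-1^-6·-1^-2 = +1.
(a,b)_41: α=1, u≡29; β=3, v≡16 (mod 41); (29|41)=-1, (16|41)=+1; sign (−1)^0·-1^3·+1^1 = -1.
Ram(-32542930, 10906) = {2, 7, 29, 41}; no ℚ_2-point on the conic.

[2, 7, 29, 41]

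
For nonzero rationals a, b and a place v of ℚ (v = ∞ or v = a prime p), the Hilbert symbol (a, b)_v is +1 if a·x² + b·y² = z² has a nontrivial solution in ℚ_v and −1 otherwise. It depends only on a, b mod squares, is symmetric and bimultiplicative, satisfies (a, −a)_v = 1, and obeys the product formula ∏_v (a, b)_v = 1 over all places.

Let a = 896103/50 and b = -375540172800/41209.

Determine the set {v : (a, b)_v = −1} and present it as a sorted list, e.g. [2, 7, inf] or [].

[2, 23]

(a, b) ≡ (22126, -86802) mod (ℚ^×)²; places V = {2, 3, 5, 7, 13, 17, 23, 29, 37, ∞}.
(a,b)_∞: sgn(22126)=+, sgn(-86802)=−, so +1.
(a,b)_23: α=1, u≡17; β=1, v≡22 (mod 23); (17|23)=-1, (22|23)=-1; sign (−1)^1·-1^1·-1^1 = -1.
(a,b)_29: α=0, u≡25; β=-2, v≡13 (mod 29); (25|29)=+1, (13|29)=+1; sign (−1)^0·+1^-2·+1^0 = +1.
(a,b)_13: α=1, u≡4; β=2, v≡3 (mod 13); (4|13)=+1, (3|13)=+1; sign (−1)^0·+1^2·+1^1 = +1.
(a,b)_5: α=-2, u≡4; β=2, v≡2 (mod 5); (4|5)=+1, (2|5)=-1; sign (−1)^0·+1^2·-1^-2 = +1.
(a,b)_37: α=1, u≡13; β=1, v≡8 (mod 37); (13|37)=-1, (8|37)=-1; sign (−1)^0·-1^1·-1^1 = +1.
(a,b)_2: α=-1, β=11; u≡7, v≡7 (mod 8); ε(u)ε(v)=1·1, αω(v)=-1·0, βω(u)=11·0; sum ≡ 1  ⇒  -1.
(a,b)_7: α=0, u≡5; β=-2, v≡5 (mod 7); (5|7)=-1, (5|7)=-1; sign (−1)^0·-1^-2·-1^0 = +1.
(a,b)_17: α=0, u≡1; β=1, v≡5 (mod 17); (1|17)=+1, (5|17)=-1; sign (−1)^0·+1^1·-1^0 = +1.
(a,b)_3: α=4, u≡1; β=1, v≡1 (mod 3); (1|3)=+1, (1|3)=+1; sign (−1)^0·+1^1·+1^4 = +1.
|Ram(22126, -86802)| = 2, even; anisotropic at {2, 23}.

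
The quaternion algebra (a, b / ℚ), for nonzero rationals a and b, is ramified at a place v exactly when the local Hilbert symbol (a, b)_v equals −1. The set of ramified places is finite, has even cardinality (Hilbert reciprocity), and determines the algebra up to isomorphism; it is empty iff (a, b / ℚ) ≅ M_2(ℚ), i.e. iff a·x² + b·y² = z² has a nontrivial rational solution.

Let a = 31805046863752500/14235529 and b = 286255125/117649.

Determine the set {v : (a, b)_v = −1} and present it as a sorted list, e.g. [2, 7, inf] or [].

[29, 37]

(a, b) ≡ (29, 2405) mod (ℚ^×)²; places V = {2, 3, 5, 7, 11, 13, 17, 23, 29, 37, ∞}.
(a,b)_29: α=1, u≡24; β=0, v≡19 (mod 29); (24|29)=+1, (19|29)=-1; sign (−1)^0·+1^0·-1^1 = -1.
(a,b)_2: α=2, β=0; u≡5, v≡5 (mod 8); ε(u)ε(v)=0·0, αω(v)=2·1, βω(u)=0·1; sum ≡ 0  ⇒  +1.
(a,b)_5: α=4, u≡1; β=3, v≡4 (mod 5); (1|5)=+1, (4|5)=+1; sign (−1)^0·+1^3·+1^4 = +1.
(a,b)_7: α=-6, u≡1; β=-6, v≡2 (mod 7); (1|7)=+1, (2|7)=+1; sign (−1)^0·+1^-6·+1^-6 = +1.
(a,b)_11: α=-2, u≡2; β=0, v≡6 (mod 11); (2|11)=-1, (6|11)=-1; sign (−1)^0·-1^0·-1^-2 = +1.
(a,b)_3: α=8, u≡2; β=2, v≡2 (mod 3); (2|3)=-1, (2|3)=-1; sign (−1)^0·-1^2·-1^8 = +1.
(a,b)_17: α=2, u≡6; β=0, v≡9 (mod 17); (6|17)=-1, (9|17)=+1; sign (−1)^0·-1^0·+1^2 = +1.
(a,b)_∞: sgn(29)=+, sgn(2405)=+, so +1.
(a,b)_13: α=2, u≡1; β=1, v≡9 (mod 13); (1|13)=+1, (9|13)=+1; sign (−1)^0·+1^1·+1^2 = +1.
(a,b)_23: α=0, u≡6; β=2, v≡1 (mod 23); (6|23)=+1, (1|23)=+1; sign (−1)^0·+1^2·+1^0 = +1.
(a,b)_37: α=2, u≡19; β=1, v≡27 (mod 37); (19|37)=-1, (27|37)=+1; sign (−1)^0·-1^1·+1^2 = -1.
|Ram(29, 2405)| = 2, even; anisotropic at {29, 37}.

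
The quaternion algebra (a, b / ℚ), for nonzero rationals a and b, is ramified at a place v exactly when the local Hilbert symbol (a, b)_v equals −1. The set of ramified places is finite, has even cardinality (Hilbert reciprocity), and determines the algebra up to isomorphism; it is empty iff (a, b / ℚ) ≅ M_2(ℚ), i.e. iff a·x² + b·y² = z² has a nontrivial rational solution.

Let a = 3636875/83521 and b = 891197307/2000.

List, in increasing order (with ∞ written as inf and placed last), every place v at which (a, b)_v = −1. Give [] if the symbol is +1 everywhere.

Mod squares: a ≡ 11, b ≡ 7735. Check v ∈ {∞, 2, 3, 5, 7, 11, 13, 17, 23}.
v=11: a=11^1·(≡1), b=11^2·(≡7) mod 11; (1|11)=+1, (7|11)=-1; (−1)^{1·2·5}·(+1)^2·(-1)^1 = -1.
v=5: a=5^4·(≡4), b=5^-3·(≡2) mod 5; (4|5)=+1, (2|5)=-1; (−1)^{4·-3·2}·(+1)^-3·(-1)^4 = +1.
v=17: a=17^-4·(≡14), b=17^1·(≡15) mod 17; (14|17)=-1, (15|17)=+1; (−1)^{-4·1·8}·(-1)^1·(+1)^-4 = -1.
v=2: v_2(a)=0, v_2(b)=-4; units ≡ 3, 7 (mod 8); ε·ε+αω+βω = 1·1+0·0+-4·1 ≡ 1  ⇒  (a,b)_2 = -1.
v=23: a=23^2·(≡17), b=23^2·(≡21) mod 23; (17|23)=-1, (21|23)=-1; (−1)^{2·2·11}·(-1)^2·(-1)^2 = +1.
v=∞: 11 > 0 and 7735 > 0  ⇒  (a,b)_∞ = +1.
v=3: a=3^0·(≡2), b=3^2·(≡1) mod 3; (2|3)=-1, (1|3)=+1; (−1)^{0·2·1}·(-1)^2·(+1)^0 = +1.
v=7: a=7^0·(≡1), b=7^1·(≡3) mod 7; (1|7)=+1, (3|7)=-1; (−1)^{0·1·3}·(+1)^1·(-1)^0 = +1.
v=13: a=13^0·(≡11), b=13^1·(≡1) mod 13; (11|13)=-1, (1|13)=+1; (−1)^{0·1·6}·(-1)^1·(+1)^0 = -1.
(11, 7735 / ℚ) ramifies at {2, 11, 13, 17}: a division algebra.

[2, 11, 13, 17]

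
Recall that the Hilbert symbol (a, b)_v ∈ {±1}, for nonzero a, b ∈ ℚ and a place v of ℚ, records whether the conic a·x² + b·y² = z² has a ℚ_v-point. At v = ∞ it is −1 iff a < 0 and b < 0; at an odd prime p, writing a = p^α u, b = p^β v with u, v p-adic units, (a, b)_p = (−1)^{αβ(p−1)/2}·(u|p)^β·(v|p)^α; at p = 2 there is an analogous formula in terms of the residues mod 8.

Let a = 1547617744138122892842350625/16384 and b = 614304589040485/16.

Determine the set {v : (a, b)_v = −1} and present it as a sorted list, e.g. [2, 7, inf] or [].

[29, 41]

(a, b) ≡ (2688329, 85) mod (ℚ^×)²; places V = {2, 3, 5, 7, 17, 19, 29, 41, ∞}.
(a,b)_41: α=3, u≡36; β=2, v≡29 (mod 41); (36|41)=+1, (29|41)=-1; sign (−1)^0·+1^2·-1^3 = -1.
(a,b)_2: α=-14, β=-4; u≡1, v≡5 (mod 8); ε(u)ε(v)=0·0, αω(v)=-14·1, βω(u)=-4·0; sum ≡ 0  ⇒  +1.
(a,b)_3: α=2, u≡2; β=0, v≡1 (mod 3); (2|3)=-1, (1|3)=+1; sign (−1)^0·-1^0·+1^2 = +1.
(a,b)_∞: sgn(2688329)=+, sgn(85)=+, so +1.
(a,b)_5: α=4, u≡4; β=1, v≡2 (mod 5); (4|5)=+1, (2|5)=-1; sign (−1)^0·+1^1·-1^4 = +1.
(a,b)_19: α=3, u≡11; β=2, v≡7 (mod 19); (11|19)=+1, (7|19)=+1; sign (−1)^0·+1^2·+1^3 = +1.
(a,b)_29: α=3, u≡21; β=2, v≡11 (mod 29); (21|29)=-1, (11|29)=-1; sign (−1)^0·-1^2·-1^3 = -1.
(a,b)_7: α=5, u≡5; β=2, v≡4 (mod 7); (5|7)=-1, (4|7)=+1; sign (−1)^0·-1^2·+1^5 = +1.
(a,b)_17: α=5, u≡7; β=3, v≡6 (mod 17); (7|17)=-1, (6|17)=-1; sign (−1)^0·-1^3·-1^5 = +1.
|Ram(2688329, 85)| = 2, even; anisotropic at {29, 41}.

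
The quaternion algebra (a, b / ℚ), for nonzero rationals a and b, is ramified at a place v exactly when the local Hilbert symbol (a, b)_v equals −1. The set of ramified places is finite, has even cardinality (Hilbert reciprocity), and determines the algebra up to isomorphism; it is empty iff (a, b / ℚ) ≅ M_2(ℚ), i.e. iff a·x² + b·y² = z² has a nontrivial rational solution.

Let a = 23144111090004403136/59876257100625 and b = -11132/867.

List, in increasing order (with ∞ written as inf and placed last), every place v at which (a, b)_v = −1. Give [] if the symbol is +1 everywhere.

[2, 3, 31, 41]

(a, b) ≡ (1271, -69) mod (ℚ^×)²; places V = {2, 3, 5, 7, 11, 17, 19, 23, 29, 31, 41, ∞}.
(a,b)_17: α=-6, u≡16; β=-2, v≡1 (mod 17); (16|17)=+1, (1|17)=+1; sign (−1)^0·+1^-2·+1^-6 = +1.
(a,b)_23: α=2, u≡2; β=1, v≡10 (mod 23); (2|23)=+1, (10|23)=-1; sign (−1)^0·+1^1·-1^2 = +1.
(a,b)_3: α=-4, u≡2; β=-1, v≡1 (mod 3); (2|3)=-1, (1|3)=+1; sign (−1)^0·-1^-1·+1^-4 = -1.
(a,b)_2: α=6, β=2; u≡7, v≡3 (mod 8); ε(u)ε(v)=1·1, αω(v)=6·1, βω(u)=2·0; sum ≡ 1  ⇒  -1.
(a,b)_∞: sgn(1271)=+, sgn(-69)=−, so +1.
(a,b)_41: α=1, u≡36; β=0, v≡17 (mod 41); (36|41)=+1, (17|41)=-1; sign (−1)^0·+1^0·-1^1 = -1.
(a,b)_29: α=2, u≡23; β=0, v≡18 (mod 29); (23|29)=+1, (18|29)=-1; sign (−1)^0·+1^0·-1^2 = +1.
(a,b)_19: α=2, u≡17; β=0, v≡16 (mod 19); (17|19)=+1, (16|19)=+1; sign (−1)^0·+1^0·+1^2 = +1.
(a,b)_7: α=-2, u≡1; β=0, v≡2 (mod 7); (1|7)=+1, (2|7)=+1; sign (−1)^0·+1^0·+1^-2 = +1.
(a,b)_11: α=6, u≡6; β=2, v≡2 (mod 11); (6|11)=-1, (2|11)=-1; sign (−1)^0·-1^2·-1^6 = +1.
(a,b)_31: α=1, u≡10; β=0, v≡3 (mod 31); (10|31)=+1, (3|31)=-1; sign (−1)^0·+1^0·-1^1 = -1.
(a,b)_5: α=-4, u≡1; β=0, v≡4 (mod 5); (1|5)=+1, (4|5)=+1; sign (−1)^0·+1^0·+1^-4 = +1.
(1271, -69 / ℚ) ramifies at {2, 3, 31, 41}: a division algebra.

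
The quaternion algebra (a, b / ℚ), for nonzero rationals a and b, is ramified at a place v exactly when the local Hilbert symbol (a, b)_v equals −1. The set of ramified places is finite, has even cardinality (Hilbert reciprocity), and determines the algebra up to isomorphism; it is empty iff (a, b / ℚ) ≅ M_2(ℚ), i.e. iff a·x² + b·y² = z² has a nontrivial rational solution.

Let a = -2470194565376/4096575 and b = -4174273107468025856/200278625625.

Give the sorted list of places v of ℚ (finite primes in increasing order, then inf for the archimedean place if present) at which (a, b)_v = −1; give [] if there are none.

Mod squares: a ≡ -287, b ≡ -161. Check v ∈ {∞, 2, 3, 5, 7, 13, 17, 23, 29, 41}.
v=3: a=3^-4·(≡1), b=3^-8·(≡1) mod 3; (1|3)=+1, (1|3)=+1; (−1)^{-4·-8·1}·(+1)^-8·(+1)^-4 = +1.
v=41: a=41^1·(≡26), b=41^2·(≡24) mod 41; (26|41)=-1, (24|41)=-1; (−1)^{1·2·20}·(-1)^2·(-1)^1 = -1.
v=7: a=7^-1·(≡2), b=7^1·(≡6) mod 7; (2|7)=+1, (6|7)=-1; (−1)^{-1·1·3}·(+1)^1·(-1)^-1 = +1.
v=5: a=5^-2·(≡3), b=5^-4·(≡4) mod 5; (3|5)=-1, (4|5)=+1; (−1)^{-2·-4·2}·(-1)^-4·(+1)^-2 = +1.
v=∞: -287 < 0 and -161 < 0  ⇒  (a,b)_∞ = -1.
v=13: a=13^0·(≡4), b=13^-2·(≡5) mod 13; (4|13)=+1, (5|13)=-1; (−1)^{0·-2·6}·(+1)^-2·(-1)^0 = +1.
v=29: a=29^2·(≡26), b=29^2·(≡6) mod 29; (26|29)=-1, (6|29)=+1; (−1)^{2·2·14}·(-1)^2·(+1)^2 = +1.
v=2: v_2(a)=8, v_2(b)=16; units ≡ 1, 7 (mod 8); ε·ε+αω+βω = 0·1+8·0+16·0 ≡ 0  ⇒  (a,b)_2 = +1.
v=17: a=17^-2·(≡1), b=17^-2·(≡8) mod 17; (1|17)=+1, (8|17)=+1; (−1)^{-2·-2·8}·(+1)^-2·(+1)^-2 = +1.
v=23: a=23^4·(≡12), b=23^5·(≡13) mod 23; (12|23)=+1, (13|23)=+1; (−1)^{4·5·11}·(+1)^5·(+1)^4 = +1.
(-287, -161 / ℚ) ramifies at {41, ∞}: a division algebra.

[41, inf]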